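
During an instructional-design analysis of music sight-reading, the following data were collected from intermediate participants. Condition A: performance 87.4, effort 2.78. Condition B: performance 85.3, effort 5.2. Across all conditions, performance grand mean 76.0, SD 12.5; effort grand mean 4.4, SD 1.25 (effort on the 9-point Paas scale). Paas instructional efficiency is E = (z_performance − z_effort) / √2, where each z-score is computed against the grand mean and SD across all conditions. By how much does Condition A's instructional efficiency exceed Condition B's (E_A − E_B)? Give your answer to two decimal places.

1.49

Condition A: z_P = (87.4 − 76.0)/12.5 = 0.9120; z_E = (2.78 − 4.4)/1.25 = -1.2960; E_A = (0.9120 − (-1.2960))/√2 = 1.5613.
Condition B: z_P = (85.3 − 76.0)/12.5 = 0.7440; z_E = (5.2 − 4.4)/1.25 = 0.6400; E_B = (0.7440 − 0.6400)/√2 = 0.0735.
E_A − E_B = 1.5613 − 0.0735 = 1.4878 ≈ 1.49.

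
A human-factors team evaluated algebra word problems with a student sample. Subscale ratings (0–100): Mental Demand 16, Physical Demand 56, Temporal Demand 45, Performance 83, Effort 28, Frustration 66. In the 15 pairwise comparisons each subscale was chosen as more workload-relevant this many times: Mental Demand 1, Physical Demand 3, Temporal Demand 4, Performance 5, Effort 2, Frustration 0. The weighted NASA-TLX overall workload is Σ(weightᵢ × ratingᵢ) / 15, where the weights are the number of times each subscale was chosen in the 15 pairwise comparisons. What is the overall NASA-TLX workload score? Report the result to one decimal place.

The tallies are the weights (they sum to 15).
Weighted sum = 1·16 + 3·56 + 4·45 + 5·83 + 2·28 + 0·66
            = 16 + 168 + 180 + 415 + 56 + 0 = 835.
Overall workload = 835 / 15 = 55.6667 ≈ 55.7.

55.7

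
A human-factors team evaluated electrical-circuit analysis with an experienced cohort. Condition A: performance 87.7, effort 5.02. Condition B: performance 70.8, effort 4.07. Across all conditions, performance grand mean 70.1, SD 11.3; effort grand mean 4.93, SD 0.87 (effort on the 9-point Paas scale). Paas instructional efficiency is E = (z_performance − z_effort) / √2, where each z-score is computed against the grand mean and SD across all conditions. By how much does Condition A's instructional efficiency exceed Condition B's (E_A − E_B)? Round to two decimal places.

Condition A: z_P = (87.7 − 70.1)/11.3 = 1.5575; z_E = (5.02 − 4.93)/0.87 = 0.1034; E_A = (1.5575 − 0.1034)/√2 = 1.0282.
Condition B: z_P = (70.8 − 70.1)/11.3 = 0.0619; z_E = (4.07 − 4.93)/0.87 = -0.9885; E_B = (0.0619 − (-0.9885))/√2 = 0.7427.
E_A − E_B = 1.0282 − 0.7427 = 0.2855 ≈ 0.29.

0.29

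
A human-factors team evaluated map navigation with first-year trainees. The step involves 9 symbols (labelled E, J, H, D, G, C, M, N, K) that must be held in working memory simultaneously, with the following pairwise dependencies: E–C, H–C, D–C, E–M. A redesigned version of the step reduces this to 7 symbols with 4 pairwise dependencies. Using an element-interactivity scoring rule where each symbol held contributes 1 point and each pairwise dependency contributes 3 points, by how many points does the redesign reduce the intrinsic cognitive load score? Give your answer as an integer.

2

Original: 9 × 1 + 4 × 3 = 9 + 12 = 21.
Redesigned: 7 × 1 + 4 × 3 = 7 + 12 = 19.
Reduction = 21 − 19 = 2.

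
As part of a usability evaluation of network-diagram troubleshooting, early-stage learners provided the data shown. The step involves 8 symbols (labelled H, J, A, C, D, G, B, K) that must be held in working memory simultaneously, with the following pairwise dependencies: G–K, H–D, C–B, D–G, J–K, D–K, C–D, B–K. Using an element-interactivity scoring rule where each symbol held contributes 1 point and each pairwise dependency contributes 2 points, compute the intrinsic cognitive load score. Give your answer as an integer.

24

Count of symbols held simultaneously: 8.
Count of pairwise dependencies listed: 8.
Element contribution: 8 × 1 = 8.
Interaction contribution: 8 × 2 = 16.
Intrinsic load = 8 + 16 = 24.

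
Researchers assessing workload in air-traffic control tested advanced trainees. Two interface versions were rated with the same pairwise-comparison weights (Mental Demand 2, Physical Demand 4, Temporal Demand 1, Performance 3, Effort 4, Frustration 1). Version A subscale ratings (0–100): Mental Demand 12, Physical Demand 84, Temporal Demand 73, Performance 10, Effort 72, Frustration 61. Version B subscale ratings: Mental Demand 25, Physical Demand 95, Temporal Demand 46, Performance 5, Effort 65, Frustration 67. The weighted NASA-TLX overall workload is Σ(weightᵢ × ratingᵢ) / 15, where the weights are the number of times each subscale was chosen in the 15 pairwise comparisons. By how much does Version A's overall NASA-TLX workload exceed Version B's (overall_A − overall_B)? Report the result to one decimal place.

-0.4

Version A weighted sum = 2·12 + 4·84 + 1·73 + 3·10 + 4·72 + 1·61 = 24 + 336 + 73 + 30 + 288 + 61 = 812; overall_A = 812/15 = 54.1333.
Version B weighted sum = 2·25 + 4·95 + 1·46 + 3·5 + 4·65 + 1·67 = 50 + 380 + 46 + 15 + 260 + 67 = 818; overall_B = 818/15 = 54.5333.
Difference = 54.1333 − 54.5333 = -0.4000 ≈ -0.4.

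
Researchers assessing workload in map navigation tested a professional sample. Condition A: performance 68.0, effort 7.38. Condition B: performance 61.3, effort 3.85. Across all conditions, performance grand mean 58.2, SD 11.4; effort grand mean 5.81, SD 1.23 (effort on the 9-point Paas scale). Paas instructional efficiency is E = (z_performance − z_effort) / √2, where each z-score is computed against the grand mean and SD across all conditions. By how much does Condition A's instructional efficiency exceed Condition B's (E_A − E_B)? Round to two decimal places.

-1.61

Condition A: z_P = (68.0 − 58.2)/11.4 = 0.8596; z_E = (7.38 − 5.81)/1.23 = 1.2764; E_A = (0.8596 − 1.2764)/√2 = -0.2947.
Condition B: z_P = (61.3 − 58.2)/11.4 = 0.2719; z_E = (3.85 − 5.81)/1.23 = -1.5935; E_B = (0.2719 − (-1.5935))/√2 = 1.3190.
E_A − E_B = -0.2947 − 1.3190 = -1.6137 ≈ -1.61.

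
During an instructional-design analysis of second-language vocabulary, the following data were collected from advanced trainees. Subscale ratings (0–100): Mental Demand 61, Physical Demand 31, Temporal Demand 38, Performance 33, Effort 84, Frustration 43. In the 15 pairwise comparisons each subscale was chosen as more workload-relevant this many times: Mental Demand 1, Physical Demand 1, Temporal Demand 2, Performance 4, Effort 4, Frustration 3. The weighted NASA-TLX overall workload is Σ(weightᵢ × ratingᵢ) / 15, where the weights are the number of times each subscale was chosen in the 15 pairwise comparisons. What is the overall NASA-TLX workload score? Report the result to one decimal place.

51.0

The tallies are the weights (they sum to 15).
Weighted sum = 1·61 + 1·31 + 2·38 + 4·33 + 4·84 + 3·43
            = 61 + 31 + 76 + 132 + 336 + 129 = 765.
Overall workload = 765 / 15 = 51.0000 ≈ 51.0.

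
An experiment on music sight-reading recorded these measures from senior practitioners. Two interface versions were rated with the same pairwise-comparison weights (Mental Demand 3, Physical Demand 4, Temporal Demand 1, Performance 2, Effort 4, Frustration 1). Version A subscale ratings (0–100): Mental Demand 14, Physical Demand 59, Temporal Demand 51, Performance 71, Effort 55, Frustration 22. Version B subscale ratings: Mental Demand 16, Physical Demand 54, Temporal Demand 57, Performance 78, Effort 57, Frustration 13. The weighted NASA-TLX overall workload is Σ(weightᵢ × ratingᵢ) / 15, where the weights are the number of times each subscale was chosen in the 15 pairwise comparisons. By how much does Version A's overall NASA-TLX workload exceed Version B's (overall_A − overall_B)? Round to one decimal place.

-0.3

Version A weighted sum = 3·14 + 4·59 + 1·51 + 2·71 + 4·55 + 1·22 = 42 + 236 + 51 + 142 + 220 + 22 = 713; overall_A = 713/15 = 47.5333.
Version B weighted sum = 3·16 + 4·54 + 1·57 + 2·78 + 4·57 + 1·13 = 48 + 216 + 57 + 156 + 228 + 13 = 718; overall_B = 718/15 = 47.8667.
Difference = 47.5333 − 47.8667 = -0.3334 ≈ -0.3.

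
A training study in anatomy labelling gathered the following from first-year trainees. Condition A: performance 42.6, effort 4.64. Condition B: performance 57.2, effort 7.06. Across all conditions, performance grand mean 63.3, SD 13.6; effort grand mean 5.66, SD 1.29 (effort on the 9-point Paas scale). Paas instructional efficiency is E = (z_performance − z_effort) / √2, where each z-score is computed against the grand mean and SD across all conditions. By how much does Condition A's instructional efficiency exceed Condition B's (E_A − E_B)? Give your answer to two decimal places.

Condition A: z_P = (42.6 − 63.3)/13.6 = -1.5221; z_E = (4.64 − 5.66)/1.29 = -0.7907; E_A = (-1.5221 − (-0.7907))/√2 = -0.5172.
Condition B: z_P = (57.2 − 63.3)/13.6 = -0.4485; z_E = (7.06 − 5.66)/1.29 = 1.0853; E_B = (-0.4485 − 1.0853)/√2 = -1.0846.
E_A − E_B = -0.5172 − (-1.0846) = 0.5674 ≈ 0.57.

0.57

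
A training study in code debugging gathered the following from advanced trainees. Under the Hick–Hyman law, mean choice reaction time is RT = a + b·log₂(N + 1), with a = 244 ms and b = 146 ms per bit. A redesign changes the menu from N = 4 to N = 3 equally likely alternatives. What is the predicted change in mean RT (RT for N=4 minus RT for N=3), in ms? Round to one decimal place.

47.0

RT(4) = 244 + 146·log₂(5) = 244 + 146·2.3219 = 582.9974 ms.
RT(3) = 244 + 146·log₂(4) = 244 + 146·2.0000 = 536.0000 ms.
Difference = 582.9974 − 536.0000 = 46.9974 ≈ 47.0 ms.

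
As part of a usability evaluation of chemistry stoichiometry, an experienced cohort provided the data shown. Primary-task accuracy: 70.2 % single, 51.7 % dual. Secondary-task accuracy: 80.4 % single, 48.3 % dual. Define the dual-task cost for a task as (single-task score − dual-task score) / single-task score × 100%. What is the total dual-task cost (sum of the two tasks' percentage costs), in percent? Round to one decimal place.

66.3

Primary cost = (70.2 − 51.7) / 70.2 × 100% = 26.3533%.
Secondary cost = (80.4 − 48.3) / 80.4 × 100% = 39.9254%.
Total = 26.3533% + 39.9254% = 66.2787% ≈ 66.3%.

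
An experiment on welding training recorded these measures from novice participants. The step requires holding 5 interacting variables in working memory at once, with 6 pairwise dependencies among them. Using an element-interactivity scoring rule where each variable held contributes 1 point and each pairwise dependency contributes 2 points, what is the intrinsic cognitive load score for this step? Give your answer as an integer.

17

Element contribution: 5 × 1 = 5.
Interaction contribution: 6 × 2 = 12.
Intrinsic load = 5 + 12 = 17.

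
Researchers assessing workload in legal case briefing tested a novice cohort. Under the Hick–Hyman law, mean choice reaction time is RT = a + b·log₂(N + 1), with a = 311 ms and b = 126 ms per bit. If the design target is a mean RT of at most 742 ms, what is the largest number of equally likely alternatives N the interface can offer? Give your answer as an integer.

Set 311 + 126·log₂(N + 1) ≤ 742.
log₂(N + 1) ≤ (742 − 311) / 126 = 3.4206.
N + 1 ≤ 2^3.4206 = 10.7079.
N ≤ 9.7079, so the largest integer N is 9.

9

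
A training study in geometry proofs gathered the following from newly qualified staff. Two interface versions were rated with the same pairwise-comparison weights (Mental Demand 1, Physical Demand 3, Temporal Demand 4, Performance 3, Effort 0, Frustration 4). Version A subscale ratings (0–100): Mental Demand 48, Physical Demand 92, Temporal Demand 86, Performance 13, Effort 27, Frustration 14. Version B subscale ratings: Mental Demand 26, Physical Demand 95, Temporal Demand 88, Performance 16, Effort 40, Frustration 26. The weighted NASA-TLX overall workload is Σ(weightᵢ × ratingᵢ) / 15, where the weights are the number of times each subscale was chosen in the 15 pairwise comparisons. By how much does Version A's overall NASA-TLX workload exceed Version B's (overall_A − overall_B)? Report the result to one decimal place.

-3.5

Version A weighted sum = 1·48 + 3·92 + 4·86 + 3·13 + 0·27 + 4·14 = 48 + 276 + 344 + 39 + 0 + 56 = 763; overall_A = 763/15 = 50.8667.
Version B weighted sum = 1·26 + 3·95 + 4·88 + 3·16 + 0·40 + 4·26 = 26 + 285 + 352 + 48 + 0 + 104 = 815; overall_B = 815/15 = 54.3333.
Difference = 50.8667 − 54.3333 = -3.4666 ≈ -3.5.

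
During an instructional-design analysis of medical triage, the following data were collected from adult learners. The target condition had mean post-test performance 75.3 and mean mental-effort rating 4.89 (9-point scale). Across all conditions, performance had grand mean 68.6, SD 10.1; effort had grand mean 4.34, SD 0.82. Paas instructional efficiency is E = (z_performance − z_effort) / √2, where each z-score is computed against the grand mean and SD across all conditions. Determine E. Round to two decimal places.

-0.01

z_performance = (75.3 − 68.6) / 10.1 = 6.7000 / 10.1 = 0.6634.
z_effort = (4.89 − 4.34) / 0.82 = 0.5500 / 0.82 = 0.6707.
z_P − z_E = 0.6634 − 0.6707 = -0.0073.
E = -0.0073 / √2 = -0.0073 / 1.41421 = -0.0052 ≈ -0.01.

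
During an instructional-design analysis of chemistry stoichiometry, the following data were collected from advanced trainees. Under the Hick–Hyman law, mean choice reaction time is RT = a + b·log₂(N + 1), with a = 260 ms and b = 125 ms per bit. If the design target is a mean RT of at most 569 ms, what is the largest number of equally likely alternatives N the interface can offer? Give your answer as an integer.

4

Set 260 + 125·log₂(N + 1) ≤ 569.
log₂(N + 1) ≤ (569 − 260) / 125 = 2.4720.
N + 1 ≤ 2^2.4720 = 5.5481.
N ≤ 4.5481, so the largest integer N is 4.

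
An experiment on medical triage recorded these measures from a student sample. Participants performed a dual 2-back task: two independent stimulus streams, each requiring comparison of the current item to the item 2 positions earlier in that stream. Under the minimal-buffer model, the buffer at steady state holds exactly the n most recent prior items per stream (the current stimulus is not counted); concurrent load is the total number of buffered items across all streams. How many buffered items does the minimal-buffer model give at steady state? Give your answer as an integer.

Each stream's buffer holds its 2 most recent prior items.
Two independent streams: 2 × 2 = 4 buffered items at steady state.

4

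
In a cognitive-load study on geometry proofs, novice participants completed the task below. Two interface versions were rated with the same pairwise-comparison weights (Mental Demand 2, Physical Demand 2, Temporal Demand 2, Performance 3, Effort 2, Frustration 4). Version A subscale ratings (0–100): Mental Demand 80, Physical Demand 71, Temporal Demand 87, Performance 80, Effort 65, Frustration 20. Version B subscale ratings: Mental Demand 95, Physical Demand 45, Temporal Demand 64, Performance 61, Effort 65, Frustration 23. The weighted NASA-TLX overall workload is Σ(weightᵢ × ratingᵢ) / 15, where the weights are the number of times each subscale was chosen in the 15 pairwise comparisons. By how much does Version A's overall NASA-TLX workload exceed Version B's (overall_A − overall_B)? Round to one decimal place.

Version A weighted sum = 2·80 + 2·71 + 2·87 + 3·80 + 2·65 + 4·20 = 160 + 142 + 174 + 240 + 130 + 80 = 926; overall_A = 926/15 = 61.7333.
Version B weighted sum = 2·95 + 2·45 + 2·64 + 3·61 + 2·65 + 4·23 = 190 + 90 + 128 + 183 + 130 + 92 = 813; overall_B = 813/15 = 54.2000.
Difference = 61.7333 − 54.2000 = 7.5333 ≈ 7.5.

7.5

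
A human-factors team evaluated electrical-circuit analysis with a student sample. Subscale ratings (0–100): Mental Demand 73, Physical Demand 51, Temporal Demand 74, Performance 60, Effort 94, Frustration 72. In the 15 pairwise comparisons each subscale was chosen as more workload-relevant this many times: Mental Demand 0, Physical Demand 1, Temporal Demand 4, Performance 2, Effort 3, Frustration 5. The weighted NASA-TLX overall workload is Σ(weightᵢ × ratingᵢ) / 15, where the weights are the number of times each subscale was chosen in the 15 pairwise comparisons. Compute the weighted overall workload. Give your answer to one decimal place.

The tallies are the weights (they sum to 15).
Weighted sum = 0·73 + 1·51 + 4·74 + 2·60 + 3·94 + 5·72
            = 0 + 51 + 296 + 120 + 282 + 360 = 1109.
Overall workload = 1109 / 15 = 73.9333 ≈ 73.9.

73.9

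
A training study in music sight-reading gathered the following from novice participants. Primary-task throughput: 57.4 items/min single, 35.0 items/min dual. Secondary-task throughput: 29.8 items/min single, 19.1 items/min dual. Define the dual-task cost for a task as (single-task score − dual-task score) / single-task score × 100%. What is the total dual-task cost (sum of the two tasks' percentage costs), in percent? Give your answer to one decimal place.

74.9

Primary cost = (57.4 − 35.0) / 57.4 × 100% = 39.0244%.
Secondary cost = (29.8 − 19.1) / 29.8 × 100% = 35.9060%.
Total = 39.0244% + 35.9060% = 74.9304% ≈ 74.9%.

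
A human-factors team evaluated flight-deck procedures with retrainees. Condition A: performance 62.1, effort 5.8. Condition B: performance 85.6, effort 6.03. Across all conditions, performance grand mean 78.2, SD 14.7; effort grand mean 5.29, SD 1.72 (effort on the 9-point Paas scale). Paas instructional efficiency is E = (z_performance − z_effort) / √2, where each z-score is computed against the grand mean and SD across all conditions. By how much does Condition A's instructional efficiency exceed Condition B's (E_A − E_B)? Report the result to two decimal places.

Condition A: z_P = (62.1 − 78.2)/14.7 = -1.0952; z_E = (5.8 − 5.29)/1.72 = 0.2965; E_A = (-1.0952 − 0.2965)/√2 = -0.9841.
Condition B: z_P = (85.6 − 78.2)/14.7 = 0.5034; z_E = (6.03 − 5.29)/1.72 = 0.4302; E_B = (0.5034 − 0.4302)/√2 = 0.0518.
E_A − E_B = -0.9841 − 0.0518 = -1.0359 ≈ -1.04.

-1.04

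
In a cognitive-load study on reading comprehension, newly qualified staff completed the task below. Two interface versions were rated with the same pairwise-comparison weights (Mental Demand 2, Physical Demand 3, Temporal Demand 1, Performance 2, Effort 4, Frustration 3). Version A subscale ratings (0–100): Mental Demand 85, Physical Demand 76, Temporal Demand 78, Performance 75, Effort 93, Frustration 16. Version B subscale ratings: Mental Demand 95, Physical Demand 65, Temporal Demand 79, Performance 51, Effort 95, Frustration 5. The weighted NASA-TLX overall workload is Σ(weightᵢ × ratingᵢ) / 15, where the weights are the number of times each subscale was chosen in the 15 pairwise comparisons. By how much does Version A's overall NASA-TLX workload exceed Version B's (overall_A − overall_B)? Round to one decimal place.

5.7

Version A weighted sum = 2·85 + 3·76 + 1·78 + 2·75 + 4·93 + 3·16 = 170 + 228 + 78 + 150 + 372 + 48 = 1046; overall_A = 1046/15 = 69.7333.
Version B weighted sum = 2·95 + 3·65 + 1·79 + 2·51 + 4·95 + 3·5 = 190 + 195 + 79 + 102 + 380 + 15 = 961; overall_B = 961/15 = 64.0667.
Difference = 69.7333 − 64.0667 = 5.6666 ≈ 5.7.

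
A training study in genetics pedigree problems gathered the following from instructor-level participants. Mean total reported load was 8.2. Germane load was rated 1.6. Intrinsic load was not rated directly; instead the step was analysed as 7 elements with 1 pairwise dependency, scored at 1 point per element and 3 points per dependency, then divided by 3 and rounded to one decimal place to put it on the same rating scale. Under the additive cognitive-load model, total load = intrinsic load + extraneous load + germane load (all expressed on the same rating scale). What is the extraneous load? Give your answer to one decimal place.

Intrinsic (element-interactivity): (7 × 1 + 1 × 3) / 3 = 10 / 3 = 3.3333 → 3.3.
extraneous load = total − intrinsic − germane
             = 8.2 − 3.3 − 1.6 = 3.3.

3.3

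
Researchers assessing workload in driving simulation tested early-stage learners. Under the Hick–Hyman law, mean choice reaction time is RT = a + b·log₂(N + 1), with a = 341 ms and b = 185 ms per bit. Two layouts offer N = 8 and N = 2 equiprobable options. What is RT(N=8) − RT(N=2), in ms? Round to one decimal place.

293.2

RT(8) = 341 + 185·log₂(9) = 341 + 185·3.1699 = 927.4315 ms.
RT(2) = 341 + 185·log₂(3) = 341 + 185·1.5850 = 634.2250 ms.
Difference = 927.4315 − 634.2250 = 293.2065 ≈ 293.2 ms.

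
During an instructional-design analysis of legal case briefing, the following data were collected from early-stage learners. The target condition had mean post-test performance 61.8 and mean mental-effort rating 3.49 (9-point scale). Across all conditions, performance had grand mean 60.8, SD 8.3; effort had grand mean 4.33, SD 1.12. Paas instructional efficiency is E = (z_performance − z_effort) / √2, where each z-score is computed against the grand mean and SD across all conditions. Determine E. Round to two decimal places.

0.62

z_performance = (61.8 − 60.8) / 8.3 = 1.0000 / 8.3 = 0.1205.
z_effort = (3.49 − 4.33) / 1.12 = -0.8400 / 1.12 = -0.7500.
z_P − z_E = 0.1205 − (-0.7500) = 0.8705.
E = 0.8705 / √2 = 0.8705 / 1.41421 = 0.6155 ≈ 0.62.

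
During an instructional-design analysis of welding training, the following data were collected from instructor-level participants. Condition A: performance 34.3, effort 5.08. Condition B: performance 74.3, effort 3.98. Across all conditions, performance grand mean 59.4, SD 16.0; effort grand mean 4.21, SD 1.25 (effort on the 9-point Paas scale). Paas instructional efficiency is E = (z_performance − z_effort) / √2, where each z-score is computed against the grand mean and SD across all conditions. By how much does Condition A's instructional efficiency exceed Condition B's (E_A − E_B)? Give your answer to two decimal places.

Condition A: z_P = (34.3 − 59.4)/16.0 = -1.5688; z_E = (5.08 − 4.21)/1.25 = 0.6960; E_A = (-1.5688 − 0.6960)/√2 = -1.6015.
Condition B: z_P = (74.3 − 59.4)/16.0 = 0.9312; z_E = (3.98 − 4.21)/1.25 = -0.1840; E_B = (0.9312 − (-0.1840))/√2 = 0.7886.
E_A − E_B = -1.6015 − 0.7886 = -2.3901 ≈ -2.39.

-2.39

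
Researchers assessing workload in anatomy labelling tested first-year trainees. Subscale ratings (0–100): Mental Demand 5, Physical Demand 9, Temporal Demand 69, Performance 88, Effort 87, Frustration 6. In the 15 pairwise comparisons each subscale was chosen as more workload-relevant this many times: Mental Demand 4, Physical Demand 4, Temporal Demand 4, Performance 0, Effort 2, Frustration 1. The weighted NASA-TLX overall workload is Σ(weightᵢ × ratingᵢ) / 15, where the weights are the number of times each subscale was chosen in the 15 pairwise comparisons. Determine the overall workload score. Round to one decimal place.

The tallies are the weights (they sum to 15).
Weighted sum = 4·5 + 4·9 + 4·69 + 0·88 + 2·87 + 1·6
            = 20 + 36 + 276 + 0 + 174 + 6 = 512.
Overall workload = 512 / 15 = 34.1333 ≈ 34.1.

34.1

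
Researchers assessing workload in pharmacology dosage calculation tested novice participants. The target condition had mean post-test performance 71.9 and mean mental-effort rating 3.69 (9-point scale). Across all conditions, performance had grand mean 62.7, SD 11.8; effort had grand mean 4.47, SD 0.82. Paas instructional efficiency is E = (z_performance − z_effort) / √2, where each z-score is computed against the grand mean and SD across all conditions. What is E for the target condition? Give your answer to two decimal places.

z_performance = (71.9 − 62.7) / 11.8 = 9.2000 / 11.8 = 0.7797.
z_effort = (3.69 − 4.47) / 0.82 = -0.7800 / 0.82 = -0.9512.
z_P − z_E = 0.7797 − (-0.9512) = 1.7309.
E = 1.7309 / √2 = 1.7309 / 1.41421 = 1.2239 ≈ 1.22.

1.22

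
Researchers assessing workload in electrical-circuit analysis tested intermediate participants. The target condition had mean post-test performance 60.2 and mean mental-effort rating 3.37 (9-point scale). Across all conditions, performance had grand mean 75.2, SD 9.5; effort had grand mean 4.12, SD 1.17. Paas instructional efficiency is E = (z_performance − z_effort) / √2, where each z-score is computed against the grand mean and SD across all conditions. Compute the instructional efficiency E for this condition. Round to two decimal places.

-0.66

z_performance = (60.2 − 75.2) / 9.5 = -15.0000 / 9.5 = -1.5789.
z_effort = (3.37 − 4.12) / 1.17 = -0.7500 / 1.17 = -0.6410.
z_P − z_E = -1.5789 − (-0.6410) = -0.9379.
E = -0.9379 / √2 = -0.9379 / 1.41421 = -0.6632 ≈ -0.66.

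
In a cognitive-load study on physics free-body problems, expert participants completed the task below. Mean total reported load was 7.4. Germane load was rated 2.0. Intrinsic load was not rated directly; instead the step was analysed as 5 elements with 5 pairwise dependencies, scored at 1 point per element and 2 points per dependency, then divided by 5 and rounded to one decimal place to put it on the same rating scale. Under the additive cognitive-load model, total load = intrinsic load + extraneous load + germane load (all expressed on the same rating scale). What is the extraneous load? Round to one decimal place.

2.4

Intrinsic (element-interactivity): (5 × 1 + 5 × 2) / 5 = 15 / 5 = 3.0000 → 3.0.
extraneous load = total − intrinsic − germane
             = 7.4 − 3.0 − 2.0 = 2.4.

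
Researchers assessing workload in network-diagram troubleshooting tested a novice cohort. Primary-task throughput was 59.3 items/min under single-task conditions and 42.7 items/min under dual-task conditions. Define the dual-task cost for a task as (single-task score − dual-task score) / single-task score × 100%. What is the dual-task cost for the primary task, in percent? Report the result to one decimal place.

28.0

Cost = (59.3 − 42.7) / 59.3 × 100%
     = 16.6000 / 59.3 × 100% = 27.9933%.
≈ 28.0%.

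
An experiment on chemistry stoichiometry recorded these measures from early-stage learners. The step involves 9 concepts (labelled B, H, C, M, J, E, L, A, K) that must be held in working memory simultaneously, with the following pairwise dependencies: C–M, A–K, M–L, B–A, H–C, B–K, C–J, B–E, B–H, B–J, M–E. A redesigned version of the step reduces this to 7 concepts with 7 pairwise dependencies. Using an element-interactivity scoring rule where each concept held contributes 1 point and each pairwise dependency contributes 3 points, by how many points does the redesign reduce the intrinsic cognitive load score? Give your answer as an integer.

Original: 9 × 1 + 11 × 3 = 9 + 33 = 42.
Redesigned: 7 × 1 + 7 × 3 = 7 + 21 = 28.
Reduction = 42 − 28 = 14.

14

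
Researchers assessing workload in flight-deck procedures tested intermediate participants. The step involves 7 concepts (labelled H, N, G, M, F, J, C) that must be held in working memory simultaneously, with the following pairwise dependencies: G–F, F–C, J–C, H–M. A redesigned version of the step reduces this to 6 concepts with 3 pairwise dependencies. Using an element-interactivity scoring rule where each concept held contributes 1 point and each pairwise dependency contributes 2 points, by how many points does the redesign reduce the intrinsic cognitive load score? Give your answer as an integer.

3

Original: 7 × 1 + 4 × 2 = 7 + 8 = 15.
Redesigned: 6 × 1 + 3 × 2 = 6 + 6 = 12.
Reduction = 15 − 12 = 3.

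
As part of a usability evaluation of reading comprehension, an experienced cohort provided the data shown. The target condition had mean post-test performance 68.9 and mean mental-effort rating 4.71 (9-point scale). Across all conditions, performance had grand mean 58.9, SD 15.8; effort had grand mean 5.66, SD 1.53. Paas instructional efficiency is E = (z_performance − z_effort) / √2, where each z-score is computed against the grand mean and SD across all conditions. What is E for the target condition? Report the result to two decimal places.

z_performance = (68.9 − 58.9) / 15.8 = 10.0000 / 15.8 = 0.6329.
z_effort = (4.71 − 5.66) / 1.53 = -0.9500 / 1.53 = -0.6209.
z_P − z_E = 0.6329 − (-0.6209) = 1.2538.
E = 1.2538 / √2 = 1.2538 / 1.41421 = 0.8866 ≈ 0.89.

0.89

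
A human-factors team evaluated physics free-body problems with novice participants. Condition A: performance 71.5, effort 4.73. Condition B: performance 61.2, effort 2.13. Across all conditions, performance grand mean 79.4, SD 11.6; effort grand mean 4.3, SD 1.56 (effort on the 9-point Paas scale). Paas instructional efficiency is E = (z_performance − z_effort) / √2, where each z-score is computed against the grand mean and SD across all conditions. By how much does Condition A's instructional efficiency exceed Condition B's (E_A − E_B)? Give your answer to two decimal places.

-0.55

Condition A: z_P = (71.5 − 79.4)/11.6 = -0.6810; z_E = (4.73 − 4.3)/1.56 = 0.2756; E_A = (-0.6810 − 0.2756)/√2 = -0.6764.
Condition B: z_P = (61.2 − 79.4)/11.6 = -1.5690; z_E = (2.13 − 4.3)/1.56 = -1.3910; E_B = (-1.5690 − (-1.3910))/√2 = -0.1259.
E_A − E_B = -0.6764 − (-0.1259) = -0.5505 ≈ -0.55.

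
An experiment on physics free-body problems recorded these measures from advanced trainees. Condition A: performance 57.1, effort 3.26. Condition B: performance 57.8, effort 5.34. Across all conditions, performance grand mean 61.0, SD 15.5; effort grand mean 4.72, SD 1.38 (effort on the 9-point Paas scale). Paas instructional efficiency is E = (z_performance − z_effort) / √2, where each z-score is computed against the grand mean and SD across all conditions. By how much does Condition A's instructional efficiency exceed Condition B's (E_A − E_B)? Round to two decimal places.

1.03

Condition A: z_P = (57.1 − 61.0)/15.5 = -0.2516; z_E = (3.26 − 4.72)/1.38 = -1.0580; E_A = (-0.2516 − (-1.0580))/√2 = 0.5702.
Condition B: z_P = (57.8 − 61.0)/15.5 = -0.2065; z_E = (5.34 − 4.72)/1.38 = 0.4493; E_B = (-0.2065 − 0.4493)/√2 = -0.4637.
E_A − E_B = 0.5702 − (-0.4637) = 1.0339 ≈ 1.03.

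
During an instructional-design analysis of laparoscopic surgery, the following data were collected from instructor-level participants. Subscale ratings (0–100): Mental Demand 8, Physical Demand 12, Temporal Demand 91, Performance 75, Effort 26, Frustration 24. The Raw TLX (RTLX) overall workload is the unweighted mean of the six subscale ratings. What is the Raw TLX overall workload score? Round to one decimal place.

39.3

Sum of ratings = 8 + 12 + 91 + 75 + 26 + 24 = 236.
RTLX = 236 / 6 = 39.3333 ≈ 39.3.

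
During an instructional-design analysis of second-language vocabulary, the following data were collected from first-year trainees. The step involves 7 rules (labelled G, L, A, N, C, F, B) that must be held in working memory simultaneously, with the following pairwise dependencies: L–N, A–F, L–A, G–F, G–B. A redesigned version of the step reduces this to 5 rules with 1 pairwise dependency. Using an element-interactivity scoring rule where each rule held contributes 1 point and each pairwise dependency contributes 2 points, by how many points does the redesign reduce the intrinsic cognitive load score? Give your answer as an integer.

Original: 7 × 1 + 5 × 2 = 7 + 10 = 17.
Redesigned: 5 × 1 + 1 × 2 = 5 + 2 = 7.
Reduction = 17 − 7 = 10.

10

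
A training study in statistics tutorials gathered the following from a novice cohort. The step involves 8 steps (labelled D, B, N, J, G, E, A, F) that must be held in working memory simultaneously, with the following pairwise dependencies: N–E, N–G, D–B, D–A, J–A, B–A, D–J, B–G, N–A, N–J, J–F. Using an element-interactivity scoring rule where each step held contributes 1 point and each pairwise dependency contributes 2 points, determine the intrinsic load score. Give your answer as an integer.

30

Count of steps held simultaneously: 8.
Count of pairwise dependencies listed: 11.
Element contribution: 8 × 1 = 8.
Interaction contribution: 11 × 2 = 22.
Intrinsic load = 8 + 22 = 30.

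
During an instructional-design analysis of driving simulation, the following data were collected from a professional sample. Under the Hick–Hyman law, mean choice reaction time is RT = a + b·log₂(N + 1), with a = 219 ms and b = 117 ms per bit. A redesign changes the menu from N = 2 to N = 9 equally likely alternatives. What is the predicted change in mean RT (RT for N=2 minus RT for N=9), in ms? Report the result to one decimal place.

RT(2) = 219 + 117·log₂(3) = 219 + 117·1.5850 = 404.4450 ms.
RT(9) = 219 + 117·log₂(10) = 219 + 117·3.3219 = 607.6623 ms.
Difference = 404.4450 − 607.6623 = -203.2173 ≈ -203.2 ms.

-203.2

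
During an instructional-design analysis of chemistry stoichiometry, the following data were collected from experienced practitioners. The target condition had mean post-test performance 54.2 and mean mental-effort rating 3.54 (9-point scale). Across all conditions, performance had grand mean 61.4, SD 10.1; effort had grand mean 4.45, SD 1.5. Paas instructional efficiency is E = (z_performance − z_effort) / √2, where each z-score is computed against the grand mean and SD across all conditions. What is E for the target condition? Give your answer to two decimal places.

z_performance = (54.2 − 61.4) / 10.1 = -7.2000 / 10.1 = -0.7129.
z_effort = (3.54 − 4.45) / 1.5 = -0.9100 / 1.5 = -0.6067.
z_P − z_E = -0.7129 − (-0.6067) = -0.1062.
E = -0.1062 / √2 = -0.1062 / 1.41421 = -0.0751 ≈ -0.08.

-0.08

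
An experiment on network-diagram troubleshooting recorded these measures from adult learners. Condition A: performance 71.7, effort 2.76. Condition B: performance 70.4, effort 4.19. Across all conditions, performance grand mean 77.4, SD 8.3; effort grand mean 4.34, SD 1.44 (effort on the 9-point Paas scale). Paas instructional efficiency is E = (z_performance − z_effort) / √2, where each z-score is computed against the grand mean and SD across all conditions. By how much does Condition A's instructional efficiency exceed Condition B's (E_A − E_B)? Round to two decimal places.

Condition A: z_P = (71.7 − 77.4)/8.3 = -0.6867; z_E = (2.76 − 4.34)/1.44 = -1.0972; E_A = (-0.6867 − (-1.0972))/√2 = 0.2903.
Condition B: z_P = (70.4 − 77.4)/8.3 = -0.8434; z_E = (4.19 − 4.34)/1.44 = -0.1042; E_B = (-0.8434 − (-0.1042))/√2 = -0.5227.
E_A − E_B = 0.2903 − (-0.5227) = 0.8130 ≈ 0.81.

0.81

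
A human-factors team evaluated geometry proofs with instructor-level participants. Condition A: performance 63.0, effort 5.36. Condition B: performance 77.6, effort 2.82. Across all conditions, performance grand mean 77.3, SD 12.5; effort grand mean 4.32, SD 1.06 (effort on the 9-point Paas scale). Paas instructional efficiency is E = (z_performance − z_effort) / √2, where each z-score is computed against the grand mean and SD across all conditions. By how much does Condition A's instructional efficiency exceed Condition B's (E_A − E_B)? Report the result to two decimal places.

Condition A: z_P = (63.0 − 77.3)/12.5 = -1.1440; z_E = (5.36 − 4.32)/1.06 = 0.9811; E_A = (-1.1440 − 0.9811)/√2 = -1.5027.
Condition B: z_P = (77.6 − 77.3)/12.5 = 0.0240; z_E = (2.82 − 4.32)/1.06 = -1.4151; E_B = (0.0240 − (-1.4151))/√2 = 1.0176.
E_A − E_B = -1.5027 − 1.0176 = -2.5203 ≈ -2.52.

-2.52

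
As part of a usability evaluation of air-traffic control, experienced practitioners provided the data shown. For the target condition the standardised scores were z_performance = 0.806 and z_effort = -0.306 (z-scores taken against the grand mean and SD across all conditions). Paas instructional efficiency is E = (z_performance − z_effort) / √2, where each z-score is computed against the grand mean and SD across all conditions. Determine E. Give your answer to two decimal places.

0.79

z_P − z_E = 0.806 − (-0.306) = 1.1120.
E = 1.1120 / √2 = 1.1120 / 1.41421 = 0.7863 ≈ 0.79.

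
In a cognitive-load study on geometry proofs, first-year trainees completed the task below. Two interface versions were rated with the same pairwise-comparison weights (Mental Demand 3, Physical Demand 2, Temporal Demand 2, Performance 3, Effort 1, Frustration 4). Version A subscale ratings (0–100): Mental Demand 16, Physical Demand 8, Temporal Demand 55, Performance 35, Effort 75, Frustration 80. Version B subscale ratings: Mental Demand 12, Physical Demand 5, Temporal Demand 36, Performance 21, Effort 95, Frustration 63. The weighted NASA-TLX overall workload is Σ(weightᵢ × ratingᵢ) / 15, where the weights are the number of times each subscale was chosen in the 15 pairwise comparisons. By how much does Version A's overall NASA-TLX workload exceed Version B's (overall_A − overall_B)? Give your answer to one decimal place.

9.7

Version A weighted sum = 3·16 + 2·8 + 2·55 + 3·35 + 1·75 + 4·80 = 48 + 16 + 110 + 105 + 75 + 320 = 674; overall_A = 674/15 = 44.9333.
Version B weighted sum = 3·12 + 2·5 + 2·36 + 3·21 + 1·95 + 4·63 = 36 + 10 + 72 + 63 + 95 + 252 = 528; overall_B = 528/15 = 35.2000.
Difference = 44.9333 − 35.2000 = 9.7333 ≈ 9.7.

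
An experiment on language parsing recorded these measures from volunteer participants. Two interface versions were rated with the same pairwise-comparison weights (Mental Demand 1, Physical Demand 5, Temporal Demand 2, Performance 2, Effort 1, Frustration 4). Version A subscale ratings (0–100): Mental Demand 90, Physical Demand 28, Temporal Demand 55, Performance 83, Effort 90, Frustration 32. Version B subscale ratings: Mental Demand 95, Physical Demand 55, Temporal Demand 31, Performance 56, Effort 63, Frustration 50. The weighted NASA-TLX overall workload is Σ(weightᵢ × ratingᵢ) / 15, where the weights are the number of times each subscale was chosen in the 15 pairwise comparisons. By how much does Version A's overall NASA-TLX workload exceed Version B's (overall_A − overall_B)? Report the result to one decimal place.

-5.5

Version A weighted sum = 1·90 + 5·28 + 2·55 + 2·83 + 1·90 + 4·32 = 90 + 140 + 110 + 166 + 90 + 128 = 724; overall_A = 724/15 = 48.2667.
Version B weighted sum = 1·95 + 5·55 + 2·31 + 2·56 + 1·63 + 4·50 = 95 + 275 + 62 + 112 + 63 + 200 = 807; overall_B = 807/15 = 53.8000.
Difference = 48.2667 − 53.8000 = -5.5333 ≈ -5.5.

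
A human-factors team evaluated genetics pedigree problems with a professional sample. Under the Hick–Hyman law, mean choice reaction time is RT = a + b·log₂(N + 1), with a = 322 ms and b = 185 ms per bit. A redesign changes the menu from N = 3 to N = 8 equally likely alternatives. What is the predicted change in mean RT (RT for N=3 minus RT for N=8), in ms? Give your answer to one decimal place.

-216.4

RT(3) = 322 + 185·log₂(4) = 322 + 185·2.0000 = 692.0000 ms.
RT(8) = 322 + 185·log₂(9) = 322 + 185·3.1699 = 908.4315 ms.
Difference = 692.0000 − 908.4315 = -216.4315 ≈ -216.4 ms.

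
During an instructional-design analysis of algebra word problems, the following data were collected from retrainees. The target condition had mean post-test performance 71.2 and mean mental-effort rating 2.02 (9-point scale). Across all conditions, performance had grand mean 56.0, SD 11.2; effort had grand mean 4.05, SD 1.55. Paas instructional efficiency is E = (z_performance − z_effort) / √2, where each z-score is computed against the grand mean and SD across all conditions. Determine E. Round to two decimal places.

1.89

z_performance = (71.2 − 56.0) / 11.2 = 15.2000 / 11.2 = 1.3571.
z_effort = (2.02 − 4.05) / 1.55 = -2.0300 / 1.55 = -1.3097.
z_P − z_E = 1.3571 − (-1.3097) = 2.6668.
E = 2.6668 / √2 = 2.6668 / 1.41421 = 1.8857 ≈ 1.89.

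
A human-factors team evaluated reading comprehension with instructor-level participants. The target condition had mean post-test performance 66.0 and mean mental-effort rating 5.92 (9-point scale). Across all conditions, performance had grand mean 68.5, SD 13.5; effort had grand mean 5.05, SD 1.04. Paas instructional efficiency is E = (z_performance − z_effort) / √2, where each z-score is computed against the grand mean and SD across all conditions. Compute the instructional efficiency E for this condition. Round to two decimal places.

z_performance = (66.0 − 68.5) / 13.5 = -2.5000 / 13.5 = -0.1852.
z_effort = (5.92 − 5.05) / 1.04 = 0.8700 / 1.04 = 0.8365.
z_P − z_E = -0.1852 − 0.8365 = -1.0217.
E = -1.0217 / √2 = -1.0217 / 1.41421 = -0.7225 ≈ -0.72.

-0.72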